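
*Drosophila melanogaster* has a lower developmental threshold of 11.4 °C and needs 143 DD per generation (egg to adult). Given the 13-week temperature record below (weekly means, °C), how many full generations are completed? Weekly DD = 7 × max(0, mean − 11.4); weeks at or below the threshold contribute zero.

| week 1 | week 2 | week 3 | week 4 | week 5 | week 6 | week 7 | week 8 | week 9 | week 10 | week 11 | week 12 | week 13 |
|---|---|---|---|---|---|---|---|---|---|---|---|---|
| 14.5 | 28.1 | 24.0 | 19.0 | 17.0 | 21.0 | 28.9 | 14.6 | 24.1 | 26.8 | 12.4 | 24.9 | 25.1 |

6 generations

Weekly DD (7 × max(0, T̄ − 11.4)): 21.7, 116.9, 88.2, 53.2, 39.2, 67.2, 122.5, 22.4, 88.9, 107.8, 7.0, 94.5, 95.9.
Season total = 925.4 DD.
Complete generations = ⌊925.4 / 143⌋ = 6.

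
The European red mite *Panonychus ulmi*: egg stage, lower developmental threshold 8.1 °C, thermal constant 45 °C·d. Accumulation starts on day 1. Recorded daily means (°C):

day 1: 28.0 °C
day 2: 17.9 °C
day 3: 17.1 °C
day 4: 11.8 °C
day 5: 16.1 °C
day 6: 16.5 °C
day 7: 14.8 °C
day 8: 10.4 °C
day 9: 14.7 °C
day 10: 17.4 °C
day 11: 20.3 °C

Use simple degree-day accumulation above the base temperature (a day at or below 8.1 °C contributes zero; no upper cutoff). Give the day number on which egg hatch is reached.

day 5

Daily DD above 8.1 °C: 19.9, 9.8, 9.0, 3.7, 8.0, 8.4, 6.7, 2.3, 6.6, 9.3, 12.2.
Cumulative: 19.9, 29.7, 38.7, 42.4, 50.4, 58.8, 65.5, 67.8, 74.4, 83.7, 95.9.
The total first reaches 45 DD on day 5.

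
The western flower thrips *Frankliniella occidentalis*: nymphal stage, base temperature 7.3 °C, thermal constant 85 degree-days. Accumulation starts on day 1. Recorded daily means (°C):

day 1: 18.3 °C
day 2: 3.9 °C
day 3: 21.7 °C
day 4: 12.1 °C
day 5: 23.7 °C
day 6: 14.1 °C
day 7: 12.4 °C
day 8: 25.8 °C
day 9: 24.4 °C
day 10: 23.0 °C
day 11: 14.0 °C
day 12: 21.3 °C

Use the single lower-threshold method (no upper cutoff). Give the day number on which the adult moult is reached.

Daily DD above 7.3 °C: 11.0, 0.0, 14.4, 4.8, 16.4, 6.8, 5.1, 18.5, 17.1, 15.7, 6.7, 14.0.
Cumulative: 11.0, 11.0, 25.4, 30.2, 46.6, 53.4, 58.5, 77.0, 94.1, 109.8, 116.5, 130.5.
The total first reaches 85 DD on day 9.

day 9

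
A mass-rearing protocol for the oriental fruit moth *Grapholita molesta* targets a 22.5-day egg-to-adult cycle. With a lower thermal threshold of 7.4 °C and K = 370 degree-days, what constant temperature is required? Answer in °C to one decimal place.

Required daily accumulation = 370 / 22.5 = 16.444 DD/day.
T = T_base + 16.444 = 7.4 + 16.444 = 23.844 ≈ 23.8 °C.

23.8 °C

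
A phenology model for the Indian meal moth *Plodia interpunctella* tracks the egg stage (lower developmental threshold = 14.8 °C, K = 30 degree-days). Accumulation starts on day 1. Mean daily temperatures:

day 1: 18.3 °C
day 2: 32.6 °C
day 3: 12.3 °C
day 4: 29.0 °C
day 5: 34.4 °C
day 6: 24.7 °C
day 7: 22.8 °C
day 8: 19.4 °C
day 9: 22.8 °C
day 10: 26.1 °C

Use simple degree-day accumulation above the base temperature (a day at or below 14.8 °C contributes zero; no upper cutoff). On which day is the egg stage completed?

Daily DD above 14.8 °C: 3.5, 17.8, 0.0, 14.2, 19.6, 9.9, 8.0, 4.6, 8.0, 11.3.
Cumulative: 3.5, 21.3, 21.3, 35.5, 55.1, 65.0, 73.0, 77.6, 85.6, 96.9.
The total first reaches 30 DD on day 4.

day 4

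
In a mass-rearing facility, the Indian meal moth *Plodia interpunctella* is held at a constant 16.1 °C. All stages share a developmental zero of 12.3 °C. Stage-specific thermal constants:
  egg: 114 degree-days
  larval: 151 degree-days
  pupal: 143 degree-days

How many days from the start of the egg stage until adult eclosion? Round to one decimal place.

107.4 days

Daily accumulation at 16.1 °C = 16.1 − 12.3 = 3.8 DD/day.
Total K = 114 + 151 + 143 = 408 DD.
Total duration = 408 / 3.8 = 107.368 ≈ 107.4 days.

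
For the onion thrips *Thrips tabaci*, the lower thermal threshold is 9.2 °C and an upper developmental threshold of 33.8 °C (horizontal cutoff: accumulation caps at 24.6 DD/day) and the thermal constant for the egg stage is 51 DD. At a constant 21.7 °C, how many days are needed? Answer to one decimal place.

Daily accumulation = 21.7 − 9.2 = 12.5 DD/day.
Duration = 51 / 12.5 = 4.080 ≈ 4.1 days.

4.1 days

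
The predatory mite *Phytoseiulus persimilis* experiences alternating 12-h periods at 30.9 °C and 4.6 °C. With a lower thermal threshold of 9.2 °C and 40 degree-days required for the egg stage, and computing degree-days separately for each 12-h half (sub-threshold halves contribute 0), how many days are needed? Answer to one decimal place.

Day half: max(0, 30.9 − 9.2) × 0.5 = 21.7 × 0.5 = 10.85 DD.
Night half: max(0, 4.6 − 9.2) × 0.5 = 0.0 × 0.5 = 0.00 DD.
Per 24 h: 10.85 DD/day.
Duration = 40 / 10.85 = 3.687 ≈ 3.7 days.

3.7 days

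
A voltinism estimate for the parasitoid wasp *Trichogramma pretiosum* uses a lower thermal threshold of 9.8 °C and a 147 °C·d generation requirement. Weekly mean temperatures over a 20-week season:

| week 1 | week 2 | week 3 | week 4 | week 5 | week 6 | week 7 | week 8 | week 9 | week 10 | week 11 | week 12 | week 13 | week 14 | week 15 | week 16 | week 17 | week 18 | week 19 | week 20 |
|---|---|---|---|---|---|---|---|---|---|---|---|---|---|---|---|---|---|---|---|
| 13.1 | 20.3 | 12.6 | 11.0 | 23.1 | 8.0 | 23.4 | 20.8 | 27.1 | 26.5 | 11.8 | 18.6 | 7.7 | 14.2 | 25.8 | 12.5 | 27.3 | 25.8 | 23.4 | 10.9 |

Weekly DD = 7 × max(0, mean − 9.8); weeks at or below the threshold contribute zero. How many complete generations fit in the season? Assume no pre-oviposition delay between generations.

Weekly DD (7 × max(0, T̄ − 9.8)): 23.1, 73.5, 19.6, 8.4, 93.1, 0.0, 95.2, 77.0, 121.1, 116.9, 14.0, 61.6, 0.0, 30.8, 112.0, 18.9, 122.5, 112.0, 95.2, 7.7.
Season total = 1202.6 DD.
Complete generations = ⌊1202.6 / 147⌋ = 8.

8 generations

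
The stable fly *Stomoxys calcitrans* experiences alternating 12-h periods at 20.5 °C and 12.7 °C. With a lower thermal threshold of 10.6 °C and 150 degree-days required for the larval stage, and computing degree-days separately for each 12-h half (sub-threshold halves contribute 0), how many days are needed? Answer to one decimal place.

25.0 days

Day half: max(0, 20.5 − 10.6) × 0.5 = 9.9 × 0.5 = 4.95 DD.
Night half: max(0, 12.7 − 10.6) × 0.5 = 2.1 × 0.5 = 1.05 DD.
Per 24 h: 6.00 DD/day.
Duration = 150 / 6.00 = 25.000 ≈ 25.0 days.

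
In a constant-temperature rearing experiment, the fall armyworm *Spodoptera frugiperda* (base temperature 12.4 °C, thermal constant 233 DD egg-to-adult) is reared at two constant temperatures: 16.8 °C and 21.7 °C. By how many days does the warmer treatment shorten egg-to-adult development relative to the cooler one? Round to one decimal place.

27.9 days

At 16.8 °C: 233 / (16.8 − 12.4) = 233 / 4.4 = 52.955 d.
At 21.7 °C: 233 / (21.7 − 12.4) = 233 / 9.3 = 25.054 d.
Difference = |52.955 − 25.054| = 27.901 ≈ 27.9 days.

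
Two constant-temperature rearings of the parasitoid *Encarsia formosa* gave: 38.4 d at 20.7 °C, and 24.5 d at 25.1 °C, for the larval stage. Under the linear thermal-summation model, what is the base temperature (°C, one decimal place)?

12.9 °C

Under the model K = D·(T − T_b), so D₁·(T₁ − T_b) = D₂·(T₂ − T_b).
38.4·(20.7 − T_b) = 24.5·(25.1 − T_b)
T_b = (38.4·20.7 − 24.5·25.1) / (38.4 − 24.5) = 179.93 / 13.9 = 12.945 °C ≈ 12.9 °C.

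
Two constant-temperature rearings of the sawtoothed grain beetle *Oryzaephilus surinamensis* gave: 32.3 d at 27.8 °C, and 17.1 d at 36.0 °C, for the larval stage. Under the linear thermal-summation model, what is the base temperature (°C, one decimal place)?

18.6 °C

Under the model K = D·(T − T_b), so D₁·(T₁ − T_b) = D₂·(T₂ − T_b).
32.3·(27.8 − T_b) = 17.1·(36.0 − T_b)
T_b = (32.3·27.8 − 17.1·36.0) / (32.3 − 17.1) = 282.34 / 15.2 = 18.575 °C ≈ 18.6 °C.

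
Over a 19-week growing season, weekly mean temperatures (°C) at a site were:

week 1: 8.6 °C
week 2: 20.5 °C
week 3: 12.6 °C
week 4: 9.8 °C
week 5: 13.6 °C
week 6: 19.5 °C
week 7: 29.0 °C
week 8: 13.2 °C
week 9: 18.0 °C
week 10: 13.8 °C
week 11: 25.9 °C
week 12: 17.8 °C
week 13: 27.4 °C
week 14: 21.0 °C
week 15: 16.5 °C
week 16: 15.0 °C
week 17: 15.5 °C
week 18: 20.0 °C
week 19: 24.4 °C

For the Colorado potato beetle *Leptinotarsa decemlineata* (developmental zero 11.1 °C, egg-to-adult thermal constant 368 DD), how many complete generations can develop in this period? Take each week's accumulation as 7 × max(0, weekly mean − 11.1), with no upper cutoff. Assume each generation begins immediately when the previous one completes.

2 generations

Weekly DD (7 × max(0, T̄ − 11.1)): 0.0, 65.8, 10.5, 0.0, 17.5, 58.8, 125.3, 14.7, 48.3, 18.9, 103.6, 46.9, 114.1, 69.3, 37.8, 27.3, 30.8, 62.3, 93.1.
Season total = 945.0 DD.
Complete generations = ⌊945.0 / 368⌋ = 2.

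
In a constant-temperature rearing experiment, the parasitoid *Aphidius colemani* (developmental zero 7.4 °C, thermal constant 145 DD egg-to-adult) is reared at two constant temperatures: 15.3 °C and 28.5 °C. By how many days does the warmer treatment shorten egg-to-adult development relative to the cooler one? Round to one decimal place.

11.5 days

At 15.3 °C: 145 / (15.3 − 7.4) = 145 / 7.9 = 18.354 d.
At 28.5 °C: 145 / (28.5 − 7.4) = 145 / 21.1 = 6.872 d.
Difference = |18.354 − 6.872| = 11.482 ≈ 11.5 days.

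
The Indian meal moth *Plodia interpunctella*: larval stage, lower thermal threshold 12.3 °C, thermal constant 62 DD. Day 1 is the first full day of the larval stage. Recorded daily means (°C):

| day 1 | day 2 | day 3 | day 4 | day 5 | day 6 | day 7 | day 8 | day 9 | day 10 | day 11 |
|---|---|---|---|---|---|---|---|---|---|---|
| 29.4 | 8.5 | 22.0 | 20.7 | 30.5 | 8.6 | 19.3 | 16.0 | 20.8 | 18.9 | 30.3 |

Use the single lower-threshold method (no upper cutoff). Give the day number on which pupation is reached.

day 8

Daily DD above 12.3 °C: 17.1, 0.0, 9.7, 8.4, 18.2, 0.0, 7.0, 3.7, 8.5, 6.6, 18.0.
Cumulative: 17.1, 17.1, 26.8, 35.2, 53.4, 53.4, 60.4, 64.1, 72.6, 79.2, 97.2.
The total first reaches 62 DD on day 8.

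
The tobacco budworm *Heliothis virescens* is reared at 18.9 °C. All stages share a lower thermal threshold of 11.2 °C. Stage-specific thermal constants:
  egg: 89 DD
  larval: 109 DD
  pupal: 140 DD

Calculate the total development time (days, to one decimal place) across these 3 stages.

Daily accumulation at 18.9 °C = 18.9 − 11.2 = 7.7 DD/day.
Total K = 89 + 109 + 140 = 338 DD.
Total duration = 338 / 7.7 = 43.896 ≈ 43.9 days.

43.9 days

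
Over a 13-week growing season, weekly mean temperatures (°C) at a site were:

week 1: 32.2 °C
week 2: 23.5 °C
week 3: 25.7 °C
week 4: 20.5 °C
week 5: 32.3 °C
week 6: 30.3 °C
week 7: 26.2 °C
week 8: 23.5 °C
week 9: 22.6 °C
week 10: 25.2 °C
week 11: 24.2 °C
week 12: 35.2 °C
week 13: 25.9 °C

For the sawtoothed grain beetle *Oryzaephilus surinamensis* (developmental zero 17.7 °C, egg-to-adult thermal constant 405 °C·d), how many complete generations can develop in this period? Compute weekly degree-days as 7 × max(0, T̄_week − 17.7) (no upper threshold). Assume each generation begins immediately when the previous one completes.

Weekly DD (7 × max(0, T̄ − 17.7)): 101.5, 40.6, 56.0, 19.6, 102.2, 88.2, 59.5, 40.6, 34.3, 52.5, 45.5, 122.5, 57.4.
Season total = 820.4 DD.
Complete generations = ⌊820.4 / 405⌋ = 2.

2 generations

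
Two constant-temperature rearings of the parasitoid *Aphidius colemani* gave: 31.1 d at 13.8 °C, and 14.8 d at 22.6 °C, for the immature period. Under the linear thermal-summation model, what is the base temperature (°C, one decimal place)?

Equal thermal constants: D₁(T₁ − T_b) = D₂(T₂ − T_b).
31.1·(13.8 − T_b) = 14.8·(22.6 − T_b)
T_b = (31.1·13.8 − 14.8·22.6) / (31.1 − 14.8) = 94.70 / 16.3 = 5.810 °C ≈ 5.8 °C.

5.8 °C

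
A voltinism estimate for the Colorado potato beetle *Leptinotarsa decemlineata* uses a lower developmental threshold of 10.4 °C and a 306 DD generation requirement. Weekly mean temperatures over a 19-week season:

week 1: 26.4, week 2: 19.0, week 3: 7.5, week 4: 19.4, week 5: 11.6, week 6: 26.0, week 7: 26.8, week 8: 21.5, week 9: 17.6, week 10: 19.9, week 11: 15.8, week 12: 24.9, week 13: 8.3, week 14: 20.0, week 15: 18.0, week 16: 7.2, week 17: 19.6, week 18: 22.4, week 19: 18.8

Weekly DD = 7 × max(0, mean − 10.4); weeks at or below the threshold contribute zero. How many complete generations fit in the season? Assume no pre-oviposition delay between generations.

3 generations

Weekly DD (7 × max(0, T̄ − 10.4)): 112.0, 60.2, 0.0, 63.0, 8.4, 109.2, 114.8, 77.7, 50.4, 66.5, 37.8, 101.5, 0.0, 67.2, 53.2, 0.0, 64.4, 84.0, 58.8.
Season total = 1129.1 DD.
Complete generations = ⌊1129.1 / 306⌋ = 3.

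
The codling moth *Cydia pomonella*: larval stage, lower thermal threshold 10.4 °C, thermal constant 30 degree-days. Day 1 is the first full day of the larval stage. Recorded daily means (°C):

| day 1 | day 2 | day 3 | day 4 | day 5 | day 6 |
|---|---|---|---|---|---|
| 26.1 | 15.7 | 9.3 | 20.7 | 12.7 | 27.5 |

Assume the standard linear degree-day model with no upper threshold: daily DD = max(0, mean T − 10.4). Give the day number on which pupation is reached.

day 4

Daily DD above 10.4 °C: 15.7, 5.3, 0.0, 10.3, 2.3, 17.1.
Cumulative: 15.7, 21.0, 21.0, 31.3, 33.6, 50.7.
The total first reaches 30 DD on day 4.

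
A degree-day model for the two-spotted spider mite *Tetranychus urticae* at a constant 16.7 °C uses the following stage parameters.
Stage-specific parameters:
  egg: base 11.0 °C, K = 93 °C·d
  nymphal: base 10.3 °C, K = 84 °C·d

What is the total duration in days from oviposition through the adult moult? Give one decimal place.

29.4 days

egg: 93 / (16.7 − 11.0) = 93 / 5.7 = 16.316 d.
nymphal: 84 / (16.7 − 10.3) = 84 / 6.4 = 13.125 d.
Sum = 29.441 ≈ 29.4 days.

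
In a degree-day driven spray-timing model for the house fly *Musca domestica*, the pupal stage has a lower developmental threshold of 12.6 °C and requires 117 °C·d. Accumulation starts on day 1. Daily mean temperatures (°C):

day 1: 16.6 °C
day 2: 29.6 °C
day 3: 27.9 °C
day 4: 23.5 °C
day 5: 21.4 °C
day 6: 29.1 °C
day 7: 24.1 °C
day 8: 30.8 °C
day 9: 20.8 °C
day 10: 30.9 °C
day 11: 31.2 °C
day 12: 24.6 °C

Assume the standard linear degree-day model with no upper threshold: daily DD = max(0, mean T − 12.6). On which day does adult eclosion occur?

Daily DD above 12.6 °C: 4.0, 17.0, 15.3, 10.9, 8.8, 16.5, 11.5, 18.2, 8.2, 18.3, 18.6, 12.0.
Cumulative: 4.0, 21.0, 36.3, 47.2, 56.0, 72.5, 84.0, 102.2, 110.4, 128.7, 147.3, 159.3.
The total first reaches 117 DD on day 10.

day 10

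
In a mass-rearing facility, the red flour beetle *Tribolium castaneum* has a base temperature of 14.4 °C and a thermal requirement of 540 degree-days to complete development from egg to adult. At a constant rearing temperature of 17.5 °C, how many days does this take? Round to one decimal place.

174.2 days

Daily accumulation = 17.5 − 14.4 = 3.1 DD/day.
Duration = 540 / 3.1 = 174.194 ≈ 174.2 days.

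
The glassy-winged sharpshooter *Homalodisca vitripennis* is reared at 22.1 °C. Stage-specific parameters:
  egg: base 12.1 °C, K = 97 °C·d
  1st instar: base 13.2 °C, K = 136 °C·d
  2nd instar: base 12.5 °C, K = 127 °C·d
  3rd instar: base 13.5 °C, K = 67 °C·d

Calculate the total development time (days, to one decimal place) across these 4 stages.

egg: 97 / (22.1 − 12.1) = 97 / 10.0 = 9.700 d.
1st instar: 136 / (22.1 − 13.2) = 136 / 8.9 = 15.281 d.
2nd instar: 127 / (22.1 − 12.5) = 127 / 9.6 = 13.229 d.
3rd instar: 67 / (22.1 − 13.5) = 67 / 8.6 = 7.791 d.
Sum = 46.001 ≈ 46.0 days.

46.0 days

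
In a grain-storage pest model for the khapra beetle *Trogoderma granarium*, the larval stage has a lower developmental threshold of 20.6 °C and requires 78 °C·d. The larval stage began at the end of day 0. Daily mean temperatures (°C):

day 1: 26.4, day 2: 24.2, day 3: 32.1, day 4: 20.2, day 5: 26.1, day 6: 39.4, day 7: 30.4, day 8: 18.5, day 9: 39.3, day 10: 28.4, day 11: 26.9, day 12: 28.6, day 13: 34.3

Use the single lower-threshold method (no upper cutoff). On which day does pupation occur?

day 10

Daily DD above 20.6 °C: 5.8, 3.6, 11.5, 0.0, 5.5, 18.8, 9.8, 0.0, 18.7, 7.8, 6.3, 8.0, 13.7.
Cumulative: 5.8, 9.4, 20.9, 20.9, 26.4, 45.2, 55.0, 55.0, 73.7, 81.5, 87.8, 95.8, 109.5.
The total first reaches 78 DD on day 10.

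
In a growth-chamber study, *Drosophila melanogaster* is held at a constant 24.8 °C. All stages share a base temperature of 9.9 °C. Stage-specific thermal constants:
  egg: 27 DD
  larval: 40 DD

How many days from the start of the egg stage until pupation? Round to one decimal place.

Daily accumulation at 24.8 °C = 24.8 − 9.9 = 14.9 DD/day.
Total K = 27 + 40 = 67 DD.
Total duration = 67 / 14.9 = 4.497 ≈ 4.5 days.

4.5 days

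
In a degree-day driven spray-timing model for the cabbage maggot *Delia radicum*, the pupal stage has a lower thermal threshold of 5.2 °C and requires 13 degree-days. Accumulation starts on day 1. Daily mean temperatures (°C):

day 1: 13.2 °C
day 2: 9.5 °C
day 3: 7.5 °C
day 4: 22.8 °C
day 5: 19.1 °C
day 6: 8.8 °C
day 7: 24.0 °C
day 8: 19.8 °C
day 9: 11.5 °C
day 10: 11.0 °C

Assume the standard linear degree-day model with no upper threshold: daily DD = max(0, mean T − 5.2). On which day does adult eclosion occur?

Daily DD above 5.2 °C: 8.0, 4.3, 2.3, 17.6, 13.9, 3.6, 18.8, 14.6, 6.3, 5.8.
Cumulative: 8.0, 12.3, 14.6, 32.2, 46.1, 49.7, 68.5, 83.1, 89.4, 95.2.
The total first reaches 13 DD on day 3.

day 3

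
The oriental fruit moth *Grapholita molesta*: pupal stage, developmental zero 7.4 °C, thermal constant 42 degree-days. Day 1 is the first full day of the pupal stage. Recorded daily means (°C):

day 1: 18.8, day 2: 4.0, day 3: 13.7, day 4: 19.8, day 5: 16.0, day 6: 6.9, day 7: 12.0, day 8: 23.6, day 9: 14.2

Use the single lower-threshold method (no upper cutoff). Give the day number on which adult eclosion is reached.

Daily DD above 7.4 °C: 11.4, 0.0, 6.3, 12.4, 8.6, 0.0, 4.6, 16.2, 6.8.
Cumulative: 11.4, 11.4, 17.7, 30.1, 38.7, 38.7, 43.3, 59.5, 66.3.
The total first reaches 42 DD on day 7.

day 7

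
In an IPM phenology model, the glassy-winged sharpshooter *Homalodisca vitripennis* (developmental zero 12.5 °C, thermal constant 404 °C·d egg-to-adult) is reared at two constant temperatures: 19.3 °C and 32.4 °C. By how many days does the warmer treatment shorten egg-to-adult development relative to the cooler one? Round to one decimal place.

At 19.3 °C: 404 / (19.3 − 12.5) = 404 / 6.8 = 59.412 d.
At 32.4 °C: 404 / (32.4 − 12.5) = 404 / 19.9 = 20.302 d.
Difference = |59.412 − 20.302| = 39.110 ≈ 39.1 days.

39.1 days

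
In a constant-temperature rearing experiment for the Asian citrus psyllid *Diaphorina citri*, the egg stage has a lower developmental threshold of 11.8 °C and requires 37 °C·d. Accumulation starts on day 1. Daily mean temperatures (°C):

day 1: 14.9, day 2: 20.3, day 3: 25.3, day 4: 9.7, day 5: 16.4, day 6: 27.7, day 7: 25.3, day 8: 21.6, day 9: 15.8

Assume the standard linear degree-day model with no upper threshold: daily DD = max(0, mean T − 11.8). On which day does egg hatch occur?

day 6

Daily DD above 11.8 °C: 3.1, 8.5, 13.5, 0.0, 4.6, 15.9, 13.5, 9.8, 4.0.
Cumulative: 3.1, 11.6, 25.1, 25.1, 29.7, 45.6, 59.1, 68.9, 72.9.
The total first reaches 37 DD on day 6.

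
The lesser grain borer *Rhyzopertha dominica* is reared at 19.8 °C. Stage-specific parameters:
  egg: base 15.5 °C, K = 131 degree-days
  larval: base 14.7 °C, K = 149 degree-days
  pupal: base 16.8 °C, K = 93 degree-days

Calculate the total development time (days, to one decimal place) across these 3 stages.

egg: 131 / (19.8 − 15.5) = 131 / 4.3 = 30.465 d.
larval: 149 / (19.8 − 14.7) = 149 / 5.1 = 29.216 d.
pupal: 93 / (19.8 − 16.8) = 93 / 3.0 = 31.000 d.
Sum = 90.681 ≈ 90.7 days.

90.7 days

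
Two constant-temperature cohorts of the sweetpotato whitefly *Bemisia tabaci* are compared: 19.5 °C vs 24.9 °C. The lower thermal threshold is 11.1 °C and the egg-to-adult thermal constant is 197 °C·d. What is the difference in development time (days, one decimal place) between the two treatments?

9.2 days

At 19.5 °C: 197 / (19.5 − 11.1) = 197 / 8.4 = 23.452 d.
At 24.9 °C: 197 / (24.9 − 11.1) = 197 / 13.8 = 14.275 d.
Difference = |23.452 − 14.275| = 9.177 ≈ 9.2 days.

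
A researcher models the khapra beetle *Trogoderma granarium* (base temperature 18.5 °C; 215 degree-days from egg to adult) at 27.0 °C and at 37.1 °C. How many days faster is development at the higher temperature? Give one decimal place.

13.7 days

At 27.0 °C: 215 / (27.0 − 18.5) = 215 / 8.5 = 25.294 d.
At 37.1 °C: 215 / (37.1 − 18.5) = 215 / 18.6 = 11.559 d.
Difference = |25.294 − 11.559| = 13.735 ≈ 13.7 days.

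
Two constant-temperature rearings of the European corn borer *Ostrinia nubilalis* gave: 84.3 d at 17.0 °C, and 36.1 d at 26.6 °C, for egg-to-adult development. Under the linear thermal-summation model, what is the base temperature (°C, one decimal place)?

Under the model K = D·(T − T_b), so D₁·(T₁ − T_b) = D₂·(T₂ − T_b).
84.3·(17.0 − T_b) = 36.1·(26.6 − T_b)
T_b = (84.3·17.0 − 36.1·26.6) / (84.3 − 36.1) = 472.84 / 48.2 = 9.810 °C ≈ 9.8 °C.

9.8 °C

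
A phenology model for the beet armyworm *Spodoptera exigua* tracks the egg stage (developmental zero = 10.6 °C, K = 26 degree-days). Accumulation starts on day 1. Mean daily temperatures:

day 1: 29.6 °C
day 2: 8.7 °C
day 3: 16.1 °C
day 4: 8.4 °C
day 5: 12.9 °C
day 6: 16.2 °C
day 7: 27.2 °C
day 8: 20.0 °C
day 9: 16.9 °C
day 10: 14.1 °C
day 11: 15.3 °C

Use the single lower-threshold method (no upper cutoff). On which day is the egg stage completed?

Daily DD above 10.6 °C: 19.0, 0.0, 5.5, 0.0, 2.3, 5.6, 16.6, 9.4, 6.3, 3.5, 4.7.
Cumulative: 19.0, 19.0, 24.5, 24.5, 26.8, 32.4, 49.0, 58.4, 64.7, 68.2, 72.9.
The total first reaches 26 DD on day 5.

day 5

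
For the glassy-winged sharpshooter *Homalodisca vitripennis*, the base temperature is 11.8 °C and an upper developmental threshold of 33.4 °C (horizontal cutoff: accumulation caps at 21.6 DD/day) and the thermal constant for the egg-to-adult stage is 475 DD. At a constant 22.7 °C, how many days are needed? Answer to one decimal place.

43.6 days

Daily accumulation = 22.7 − 11.8 = 10.9 DD/day.
Duration = 475 / 10.9 = 43.578 ≈ 43.6 days.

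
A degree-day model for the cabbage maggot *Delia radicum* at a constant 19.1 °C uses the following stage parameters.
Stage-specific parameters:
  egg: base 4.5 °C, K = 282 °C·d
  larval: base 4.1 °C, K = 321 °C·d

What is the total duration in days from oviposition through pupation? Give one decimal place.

egg: 282 / (19.1 − 4.5) = 282 / 14.6 = 19.315 d.
larval: 321 / (19.1 − 4.1) = 321 / 15.0 = 21.400 d.
Sum = 40.715 ≈ 40.7 days.

40.7 days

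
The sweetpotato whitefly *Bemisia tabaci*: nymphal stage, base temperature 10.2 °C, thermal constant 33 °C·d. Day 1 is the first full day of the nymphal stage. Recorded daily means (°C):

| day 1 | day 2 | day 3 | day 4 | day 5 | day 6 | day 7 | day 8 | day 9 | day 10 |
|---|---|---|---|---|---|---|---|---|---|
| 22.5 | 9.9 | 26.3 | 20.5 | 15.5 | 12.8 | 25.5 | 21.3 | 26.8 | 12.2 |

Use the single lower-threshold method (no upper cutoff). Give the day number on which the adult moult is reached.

Daily DD above 10.2 °C: 12.3, 0.0, 16.1, 10.3, 5.3, 2.6, 15.3, 11.1, 16.6, 2.0.
Cumulative: 12.3, 12.3, 28.4, 38.7, 44.0, 46.6, 61.9, 73.0, 89.6, 91.6.
The total first reaches 33 DD on day 4.

day 4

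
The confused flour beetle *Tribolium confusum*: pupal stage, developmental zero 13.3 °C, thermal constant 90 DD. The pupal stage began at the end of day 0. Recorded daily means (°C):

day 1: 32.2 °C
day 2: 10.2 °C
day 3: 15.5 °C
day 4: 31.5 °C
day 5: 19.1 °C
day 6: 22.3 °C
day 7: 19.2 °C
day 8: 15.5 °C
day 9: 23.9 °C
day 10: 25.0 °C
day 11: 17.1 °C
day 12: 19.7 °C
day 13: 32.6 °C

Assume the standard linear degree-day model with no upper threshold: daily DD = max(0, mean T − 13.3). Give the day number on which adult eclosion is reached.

day 12

Daily DD above 13.3 °C: 18.9, 0.0, 2.2, 18.2, 5.8, 9.0, 5.9, 2.2, 10.6, 11.7, 3.8, 6.4, 19.3.
Cumulative: 18.9, 18.9, 21.1, 39.3, 45.1, 54.1, 60.0, 62.2, 72.8, 84.5, 88.3, 94.7, 114.0.
The total first reaches 90 DD on day 12.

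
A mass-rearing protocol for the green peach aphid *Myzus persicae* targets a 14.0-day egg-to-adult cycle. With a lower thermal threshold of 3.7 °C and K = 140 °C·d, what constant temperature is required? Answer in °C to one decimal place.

13.7 °C

Required daily accumulation = 140 / 14.0 = 10.000 DD/day.
T = T_base + 10.000 = 3.7 + 10.000 = 13.700 ≈ 13.7 °C.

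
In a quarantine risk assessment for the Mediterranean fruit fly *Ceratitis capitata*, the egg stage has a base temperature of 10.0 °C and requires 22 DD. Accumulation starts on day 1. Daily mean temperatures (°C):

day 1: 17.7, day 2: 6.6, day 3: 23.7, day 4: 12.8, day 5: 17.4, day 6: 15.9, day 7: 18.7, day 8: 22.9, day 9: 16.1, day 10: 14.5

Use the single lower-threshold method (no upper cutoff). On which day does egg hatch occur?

day 4

Daily DD above 10.0 °C: 7.7, 0.0, 13.7, 2.8, 7.4, 5.9, 8.7, 12.9, 6.1, 4.5.
Cumulative: 7.7, 7.7, 21.4, 24.2, 31.6, 37.5, 46.2, 59.1, 65.2, 69.7.
The total first reaches 22 DD on day 4.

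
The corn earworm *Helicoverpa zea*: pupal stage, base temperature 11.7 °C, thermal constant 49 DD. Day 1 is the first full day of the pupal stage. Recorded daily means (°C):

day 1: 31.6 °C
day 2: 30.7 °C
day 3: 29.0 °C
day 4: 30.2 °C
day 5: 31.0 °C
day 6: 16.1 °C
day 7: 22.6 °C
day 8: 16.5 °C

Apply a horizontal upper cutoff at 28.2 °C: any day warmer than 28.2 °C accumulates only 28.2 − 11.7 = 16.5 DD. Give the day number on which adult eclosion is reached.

day 3

Daily DD above 11.7 °C (capped at 16.5): 16.5, 16.5, 16.5, 16.5, 16.5, 4.4, 10.9, 4.8.
Cumulative: 16.5, 33.0, 49.5, 66.0, 82.5, 86.9, 97.8, 102.6.
The total first reaches 49 DD on day 3.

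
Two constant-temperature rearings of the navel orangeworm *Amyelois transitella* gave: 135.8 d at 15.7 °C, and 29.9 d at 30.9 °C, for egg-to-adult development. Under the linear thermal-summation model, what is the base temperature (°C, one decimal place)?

Equal thermal constants: D₁(T₁ − T_b) = D₂(T₂ − T_b).
135.8·(15.7 − T_b) = 29.9·(30.9 − T_b)
T_b = (135.8·15.7 − 29.9·30.9) / (135.8 − 29.9) = 1208.15 / 105.9 = 11.408 °C ≈ 11.4 °C.

11.4 °C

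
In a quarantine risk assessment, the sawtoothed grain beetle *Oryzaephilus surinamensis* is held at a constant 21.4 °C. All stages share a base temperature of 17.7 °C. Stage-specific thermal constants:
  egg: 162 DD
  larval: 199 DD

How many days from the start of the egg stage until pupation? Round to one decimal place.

97.6 days

Daily accumulation at 21.4 °C = 21.4 − 17.7 = 3.7 DD/day.
Total K = 162 + 199 = 361 DD.
Total duration = 361 / 3.7 = 97.568 ≈ 97.6 days.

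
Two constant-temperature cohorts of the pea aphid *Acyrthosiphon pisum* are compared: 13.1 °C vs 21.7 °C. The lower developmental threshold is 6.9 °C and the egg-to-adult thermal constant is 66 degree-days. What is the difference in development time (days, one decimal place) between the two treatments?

6.2 days

At 13.1 °C: 66 / (13.1 − 6.9) = 66 / 6.2 = 10.645 d.
At 21.7 °C: 66 / (21.7 − 6.9) = 66 / 14.8 = 4.459 d.
Difference = |10.645 − 4.459| = 6.186 ≈ 6.2 days.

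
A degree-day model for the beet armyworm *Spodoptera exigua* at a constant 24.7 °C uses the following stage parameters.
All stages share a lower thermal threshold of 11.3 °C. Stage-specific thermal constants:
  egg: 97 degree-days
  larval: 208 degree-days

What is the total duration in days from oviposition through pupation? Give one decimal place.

22.8 days

Daily accumulation at 24.7 °C = 24.7 − 11.3 = 13.4 DD/day.
Total K = 97 + 208 = 305 DD.
Total duration = 305 / 13.4 = 22.761 ≈ 22.8 days.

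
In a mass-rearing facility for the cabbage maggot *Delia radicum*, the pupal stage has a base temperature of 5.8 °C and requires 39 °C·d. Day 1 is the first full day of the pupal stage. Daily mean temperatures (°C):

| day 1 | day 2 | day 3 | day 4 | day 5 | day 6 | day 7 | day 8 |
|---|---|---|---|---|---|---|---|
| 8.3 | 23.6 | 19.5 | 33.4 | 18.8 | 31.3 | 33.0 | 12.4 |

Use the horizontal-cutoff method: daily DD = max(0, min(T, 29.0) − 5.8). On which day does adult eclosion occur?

day 4

Daily DD above 5.8 °C (capped at 23.2): 2.5, 17.8, 13.7, 23.2, 13.0, 23.2, 23.2, 6.6.
Cumulative: 2.5, 20.3, 34.0, 57.2, 70.2, 93.4, 116.6, 123.2.
The total first reaches 39 DD on day 4.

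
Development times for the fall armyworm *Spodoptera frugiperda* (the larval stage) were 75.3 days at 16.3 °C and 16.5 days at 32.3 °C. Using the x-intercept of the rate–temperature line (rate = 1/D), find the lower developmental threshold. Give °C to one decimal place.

Equal thermal constants: D₁(T₁ − T_b) = D₂(T₂ − T_b).
75.3·(16.3 − T_b) = 16.5·(32.3 − T_b)
T_b = (75.3·16.3 − 16.5·32.3) / (75.3 − 16.5) = 694.44 / 58.8 = 11.810 °C ≈ 11.8 °C.

11.8 °C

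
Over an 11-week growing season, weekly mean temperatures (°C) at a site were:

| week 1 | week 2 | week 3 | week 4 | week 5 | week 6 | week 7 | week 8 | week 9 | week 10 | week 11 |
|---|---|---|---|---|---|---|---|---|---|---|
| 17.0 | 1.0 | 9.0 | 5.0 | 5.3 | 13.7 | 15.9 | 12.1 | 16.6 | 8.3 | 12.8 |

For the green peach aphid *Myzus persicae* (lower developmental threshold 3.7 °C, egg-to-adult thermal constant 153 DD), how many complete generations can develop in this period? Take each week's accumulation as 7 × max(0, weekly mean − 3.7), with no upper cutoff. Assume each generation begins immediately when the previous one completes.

Weekly DD (7 × max(0, T̄ − 3.7)): 93.1, 0.0, 37.1, 9.1, 11.2, 70.0, 85.4, 58.8, 90.3, 32.2, 63.7.
Season total = 550.9 DD.
Complete generations = ⌊550.9 / 153⌋ = 3.

3 generations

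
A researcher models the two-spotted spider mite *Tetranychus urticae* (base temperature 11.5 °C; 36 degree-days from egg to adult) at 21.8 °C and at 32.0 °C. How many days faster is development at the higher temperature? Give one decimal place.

At 21.8 °C: 36 / (21.8 − 11.5) = 36 / 10.3 = 3.495 d.
At 32.0 °C: 36 / (32.0 − 11.5) = 36 / 20.5 = 1.756 d.
Difference = |3.495 − 1.756| = 1.739 ≈ 1.7 days.

1.7 days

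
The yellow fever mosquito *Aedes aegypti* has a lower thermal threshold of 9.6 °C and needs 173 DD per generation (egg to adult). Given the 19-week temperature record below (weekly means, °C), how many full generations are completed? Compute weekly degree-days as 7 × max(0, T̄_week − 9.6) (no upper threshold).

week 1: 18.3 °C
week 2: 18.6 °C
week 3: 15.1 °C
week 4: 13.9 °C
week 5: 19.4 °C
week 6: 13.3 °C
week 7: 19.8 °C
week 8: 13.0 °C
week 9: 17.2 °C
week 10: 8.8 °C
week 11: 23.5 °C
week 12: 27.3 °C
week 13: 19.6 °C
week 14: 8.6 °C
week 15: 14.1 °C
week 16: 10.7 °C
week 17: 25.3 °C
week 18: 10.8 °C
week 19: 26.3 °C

5 generations

Weekly DD (7 × max(0, T̄ − 9.6)): 60.9, 63.0, 38.5, 30.1, 68.6, 25.9, 71.4, 23.8, 53.2, 0.0, 97.3, 123.9, 70.0, 0.0, 31.5, 7.7, 109.9, 8.4, 116.9.
Season total = 1001.0 DD.
Complete generations = ⌊1001.0 / 173⌋ = 5.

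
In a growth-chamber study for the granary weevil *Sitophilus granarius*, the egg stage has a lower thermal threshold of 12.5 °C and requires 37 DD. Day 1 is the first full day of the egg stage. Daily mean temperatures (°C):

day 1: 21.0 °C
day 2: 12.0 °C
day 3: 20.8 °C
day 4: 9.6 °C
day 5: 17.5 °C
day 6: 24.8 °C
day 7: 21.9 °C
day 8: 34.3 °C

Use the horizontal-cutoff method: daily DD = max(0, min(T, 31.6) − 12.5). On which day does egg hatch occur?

Daily DD above 12.5 °C (capped at 19.1): 8.5, 0.0, 8.3, 0.0, 5.0, 12.3, 9.4, 19.1.
Cumulative: 8.5, 8.5, 16.8, 16.8, 21.8, 34.1, 43.5, 62.6.
The total first reaches 37 DD on day 7.

day 7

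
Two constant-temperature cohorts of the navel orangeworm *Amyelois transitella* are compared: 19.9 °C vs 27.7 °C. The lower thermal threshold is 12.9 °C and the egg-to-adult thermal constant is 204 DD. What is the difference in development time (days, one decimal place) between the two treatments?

15.4 days

At 19.9 °C: 204 / (19.9 − 12.9) = 204 / 7.0 = 29.143 d.
At 27.7 °C: 204 / (27.7 − 12.9) = 204 / 14.8 = 13.784 d.
Difference = |29.143 − 13.784| = 15.359 ≈ 15.4 days.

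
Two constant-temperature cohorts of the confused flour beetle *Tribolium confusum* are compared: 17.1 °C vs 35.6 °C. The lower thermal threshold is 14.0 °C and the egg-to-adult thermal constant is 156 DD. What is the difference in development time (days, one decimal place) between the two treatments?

43.1 days

At 17.1 °C: 156 / (17.1 − 14.0) = 156 / 3.1 = 50.323 d.
At 35.6 °C: 156 / (35.6 − 14.0) = 156 / 21.6 = 7.222 d.
Difference = |50.323 − 7.222| = 43.100 ≈ 43.1 days.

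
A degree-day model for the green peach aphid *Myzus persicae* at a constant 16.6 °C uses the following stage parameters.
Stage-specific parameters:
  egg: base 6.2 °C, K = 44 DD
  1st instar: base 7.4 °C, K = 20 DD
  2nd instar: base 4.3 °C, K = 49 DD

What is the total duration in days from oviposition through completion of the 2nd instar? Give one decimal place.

10.4 days

egg: 44 / (16.6 − 6.2) = 44 / 10.4 = 4.231 d.
1st instar: 20 / (16.6 − 7.4) = 20 / 9.2 = 2.174 d.
2nd instar: 49 / (16.6 − 4.3) = 49 / 12.3 = 3.984 d.
Sum = 10.388 ≈ 10.4 days.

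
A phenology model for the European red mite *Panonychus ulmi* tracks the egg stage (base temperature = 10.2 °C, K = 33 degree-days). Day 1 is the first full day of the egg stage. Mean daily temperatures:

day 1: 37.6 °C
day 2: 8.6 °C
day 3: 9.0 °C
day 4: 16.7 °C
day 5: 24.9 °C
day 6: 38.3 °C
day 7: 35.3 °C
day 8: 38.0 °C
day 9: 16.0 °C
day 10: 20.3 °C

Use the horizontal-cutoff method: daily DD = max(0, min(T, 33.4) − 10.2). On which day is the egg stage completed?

day 5

Daily DD above 10.2 °C (capped at 23.2): 23.2, 0.0, 0.0, 6.5, 14.7, 23.2, 23.2, 23.2, 5.8, 10.1.
Cumulative: 23.2, 23.2, 23.2, 29.7, 44.4, 67.6, 90.8, 114.0, 119.8, 129.9.
The total first reaches 33 DD on day 5.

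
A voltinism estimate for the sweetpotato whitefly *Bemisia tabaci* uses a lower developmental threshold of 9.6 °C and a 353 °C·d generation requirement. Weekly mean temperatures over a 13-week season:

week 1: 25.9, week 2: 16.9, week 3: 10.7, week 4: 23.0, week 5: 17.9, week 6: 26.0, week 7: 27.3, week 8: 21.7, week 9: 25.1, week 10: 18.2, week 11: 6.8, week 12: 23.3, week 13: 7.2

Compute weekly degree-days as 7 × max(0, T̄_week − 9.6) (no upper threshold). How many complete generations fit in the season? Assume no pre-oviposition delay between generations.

2 generations

Weekly DD (7 × max(0, T̄ − 9.6)): 114.1, 51.1, 7.7, 93.8, 58.1, 114.8, 123.9, 84.7, 108.5, 60.2, 0.0, 95.9, 0.0.
Season total = 912.8 DD.
Complete generations = ⌊912.8 / 353⌋ = 2.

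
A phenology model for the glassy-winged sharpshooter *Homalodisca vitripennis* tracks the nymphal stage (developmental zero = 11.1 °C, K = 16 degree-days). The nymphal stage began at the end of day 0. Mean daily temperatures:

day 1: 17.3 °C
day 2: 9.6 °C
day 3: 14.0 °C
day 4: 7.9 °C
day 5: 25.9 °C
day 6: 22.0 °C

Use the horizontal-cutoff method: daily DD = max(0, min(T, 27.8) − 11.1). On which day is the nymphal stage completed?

day 5

Daily DD above 11.1 °C (capped at 16.7): 6.2, 0.0, 2.9, 0.0, 14.8, 10.9.
Cumulative: 6.2, 6.2, 9.1, 9.1, 23.9, 34.8.
The total first reaches 16 DD on day 5.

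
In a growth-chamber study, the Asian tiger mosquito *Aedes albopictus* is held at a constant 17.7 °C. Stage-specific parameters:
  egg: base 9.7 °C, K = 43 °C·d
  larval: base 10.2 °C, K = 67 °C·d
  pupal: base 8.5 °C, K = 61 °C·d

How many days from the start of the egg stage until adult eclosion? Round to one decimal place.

20.9 days

egg: 43 / (17.7 − 9.7) = 43 / 8.0 = 5.375 d.
larval: 67 / (17.7 − 10.2) = 67 / 7.5 = 8.933 d.
pupal: 61 / (17.7 − 8.5) = 61 / 9.2 = 6.630 d.
Sum = 20.939 ≈ 20.9 days.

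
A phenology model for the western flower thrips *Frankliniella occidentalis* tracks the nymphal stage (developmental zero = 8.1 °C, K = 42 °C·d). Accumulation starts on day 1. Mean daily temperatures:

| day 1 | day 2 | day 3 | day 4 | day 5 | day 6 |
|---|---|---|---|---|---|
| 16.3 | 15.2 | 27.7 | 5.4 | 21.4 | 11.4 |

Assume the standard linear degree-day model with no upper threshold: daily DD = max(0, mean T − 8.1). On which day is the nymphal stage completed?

Daily DD above 8.1 °C: 8.2, 7.1, 19.6, 0.0, 13.3, 3.3.
Cumulative: 8.2, 15.3, 34.9, 34.9, 48.2, 51.5.
The total first reaches 42 DD on day 5.

day 5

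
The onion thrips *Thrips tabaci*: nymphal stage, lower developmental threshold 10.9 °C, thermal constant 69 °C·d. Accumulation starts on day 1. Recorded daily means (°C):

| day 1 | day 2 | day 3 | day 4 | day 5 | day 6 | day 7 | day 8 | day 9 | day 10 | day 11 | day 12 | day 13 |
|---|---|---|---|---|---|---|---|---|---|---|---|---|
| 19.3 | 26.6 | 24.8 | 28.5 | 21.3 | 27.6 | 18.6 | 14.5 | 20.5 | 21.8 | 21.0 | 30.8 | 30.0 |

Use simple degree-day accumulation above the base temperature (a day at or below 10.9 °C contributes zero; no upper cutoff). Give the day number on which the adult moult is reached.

Daily DD above 10.9 °C: 8.4, 15.7, 13.9, 17.6, 10.4, 16.7, 7.7, 3.6, 9.6, 10.9, 10.1, 19.9, 19.1.
Cumulative: 8.4, 24.1, 38.0, 55.6, 66.0, 82.7, 90.4, 94.0, 103.6, 114.5, 124.6, 144.5, 163.6.
The total first reaches 69 DD on day 6.

day 6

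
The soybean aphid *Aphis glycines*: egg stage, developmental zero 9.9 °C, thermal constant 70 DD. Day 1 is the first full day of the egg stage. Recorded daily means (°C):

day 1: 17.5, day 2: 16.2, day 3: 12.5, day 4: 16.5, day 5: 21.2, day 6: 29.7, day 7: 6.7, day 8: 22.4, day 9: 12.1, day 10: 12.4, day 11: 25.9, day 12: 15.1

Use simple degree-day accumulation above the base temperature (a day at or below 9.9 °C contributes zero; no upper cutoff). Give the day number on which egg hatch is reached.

day 10

Daily DD above 9.9 °C: 7.6, 6.3, 2.6, 6.6, 11.3, 19.8, 0.0, 12.5, 2.2, 2.5, 16.0, 5.2.
Cumulative: 7.6, 13.9, 16.5, 23.1, 34.4, 54.2, 54.2, 66.7, 68.9, 71.4, 87.4, 92.6.
The total first reaches 70 DD on day 10.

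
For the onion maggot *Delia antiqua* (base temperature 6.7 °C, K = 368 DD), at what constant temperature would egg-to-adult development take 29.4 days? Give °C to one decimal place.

Required daily accumulation = 368 / 29.4 = 12.517 DD/day.
T = T_base + 12.517 = 6.7 + 12.517 = 19.217 ≈ 19.2 °C.

19.2 °C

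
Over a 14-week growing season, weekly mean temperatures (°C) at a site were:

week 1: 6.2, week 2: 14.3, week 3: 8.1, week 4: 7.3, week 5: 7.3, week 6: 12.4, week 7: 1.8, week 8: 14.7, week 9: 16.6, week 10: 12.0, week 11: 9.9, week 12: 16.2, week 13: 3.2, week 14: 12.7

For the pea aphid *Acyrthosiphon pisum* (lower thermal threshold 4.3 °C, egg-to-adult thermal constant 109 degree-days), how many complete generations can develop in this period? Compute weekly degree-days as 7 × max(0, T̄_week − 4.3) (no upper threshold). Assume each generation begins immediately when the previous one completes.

5 generations

Weekly DD (7 × max(0, T̄ − 4.3)): 13.3, 70.0, 26.6, 21.0, 21.0, 56.7, 0.0, 72.8, 86.1, 53.9, 39.2, 83.3, 0.0, 58.8.
Season total = 602.7 DD.
Complete generations = ⌊602.7 / 109⌋ = 5.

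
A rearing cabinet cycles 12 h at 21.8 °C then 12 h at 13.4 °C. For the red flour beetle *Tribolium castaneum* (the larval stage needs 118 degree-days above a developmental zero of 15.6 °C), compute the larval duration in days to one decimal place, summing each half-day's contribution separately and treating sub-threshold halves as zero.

Day half: max(0, 21.8 − 15.6) × 0.5 = 6.2 × 0.5 = 3.10 DD.
Night half: max(0, 13.4 − 15.6) × 0.5 = 0.0 × 0.5 = 0.00 DD.
Per 24 h: 3.10 DD/day.
Duration = 118 / 3.10 = 38.065 ≈ 38.1 days.

38.1 days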